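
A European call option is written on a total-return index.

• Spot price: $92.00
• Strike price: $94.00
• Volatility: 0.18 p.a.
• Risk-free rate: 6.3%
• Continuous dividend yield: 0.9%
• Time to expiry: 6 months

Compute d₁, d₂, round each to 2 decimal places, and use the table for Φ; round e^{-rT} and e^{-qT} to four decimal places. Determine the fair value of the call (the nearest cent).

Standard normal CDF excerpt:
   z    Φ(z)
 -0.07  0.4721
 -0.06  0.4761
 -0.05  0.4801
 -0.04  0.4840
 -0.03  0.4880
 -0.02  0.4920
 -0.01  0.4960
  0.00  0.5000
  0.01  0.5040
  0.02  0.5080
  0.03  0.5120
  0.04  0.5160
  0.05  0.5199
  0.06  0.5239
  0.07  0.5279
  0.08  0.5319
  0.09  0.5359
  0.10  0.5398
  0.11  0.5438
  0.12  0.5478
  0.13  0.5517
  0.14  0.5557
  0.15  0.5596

$4.99

T = 0.5;  σ√T = 0.1273
d₁ = [ln(92/94) + (0.063 − 0.009 + 0.18²/2)·0.5] / 0.1273 = [-0.0215 + 0.0351] / 0.1273 = 0.1068 which rounds to 0.11
d₂ = d₁ − σ√T = 0.1068 − 0.1273 = -0.0205 which rounds to -0.02
exp(−qT) = exp(−0.009·0.5) = 0.9955;  exp(−rT) = exp(−0.063·0.5) = 0.9690
N(d₁) = N(0.11) = 0.5438;  N(d₂) = N(-0.02) = 0.4920
C = 92·0.9955·0.5438 − 94·0.9690·0.4920 = 49.8045 − 44.8143 = 4.9902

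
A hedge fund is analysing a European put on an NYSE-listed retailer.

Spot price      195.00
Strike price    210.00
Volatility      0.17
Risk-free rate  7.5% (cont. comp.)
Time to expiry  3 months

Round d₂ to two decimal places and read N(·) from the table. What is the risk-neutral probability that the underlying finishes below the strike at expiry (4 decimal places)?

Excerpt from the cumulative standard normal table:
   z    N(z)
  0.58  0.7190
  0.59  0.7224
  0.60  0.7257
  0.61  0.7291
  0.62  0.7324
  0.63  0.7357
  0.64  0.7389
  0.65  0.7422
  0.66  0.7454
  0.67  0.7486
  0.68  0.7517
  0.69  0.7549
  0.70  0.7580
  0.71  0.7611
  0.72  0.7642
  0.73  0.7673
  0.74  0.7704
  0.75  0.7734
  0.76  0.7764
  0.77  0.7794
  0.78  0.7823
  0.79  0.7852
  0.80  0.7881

σ√T = 0.17·√0.25 = 0.0850
d₁ = [ln(195/210) + (0.075 + 0.17²/2)·0.25] / 0.0850 = [-0.0741 + 0.0224] / 0.0850 = -0.6088 ≈ -0.61
d₂ = d₁ − σ√T = -0.6088 − 0.0850 = -0.6938 ≈ -0.69
Pr(exercise) under Q = N(−d₂) = N(0.69) = 0.7549

0.7549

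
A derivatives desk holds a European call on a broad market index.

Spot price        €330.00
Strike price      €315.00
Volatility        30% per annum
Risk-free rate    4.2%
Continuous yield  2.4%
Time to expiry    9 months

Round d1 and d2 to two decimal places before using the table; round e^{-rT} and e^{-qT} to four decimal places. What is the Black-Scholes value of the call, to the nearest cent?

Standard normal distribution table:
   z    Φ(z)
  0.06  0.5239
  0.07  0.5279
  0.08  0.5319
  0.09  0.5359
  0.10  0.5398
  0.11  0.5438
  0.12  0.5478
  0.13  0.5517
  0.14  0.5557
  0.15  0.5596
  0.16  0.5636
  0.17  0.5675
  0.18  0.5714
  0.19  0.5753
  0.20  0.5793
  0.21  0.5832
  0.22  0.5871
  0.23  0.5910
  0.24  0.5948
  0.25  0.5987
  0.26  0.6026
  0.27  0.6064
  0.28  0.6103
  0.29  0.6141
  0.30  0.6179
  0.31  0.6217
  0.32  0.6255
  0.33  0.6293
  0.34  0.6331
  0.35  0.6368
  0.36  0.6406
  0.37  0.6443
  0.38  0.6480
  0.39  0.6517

T = 0.75;  σ√T = 0.2598
d₁ = [ln(330/315) + (0.042 − 0.024 + 0.3²/2)·0.75] / 0.2598 = [0.0465 + 0.0473] / 0.2598 = 0.3609 ≈ 0.36
d₂ = d₁ − σ√T = 0.3609 − 0.2598 = 0.1011 ≈ 0.10
e^(−qT) = e^(−0.024·0.75) = 0.9822;  e^(−rT) = e^(−0.042·0.75) = 0.9690
N(d₁) = N(0.36) = 0.6406;  N(d₂) = N(0.10) = 0.5398
C = 330·0.9822·0.6406 − 315·0.9690·0.5398 = 207.6351 − 164.7659 = 42.8693

€42.87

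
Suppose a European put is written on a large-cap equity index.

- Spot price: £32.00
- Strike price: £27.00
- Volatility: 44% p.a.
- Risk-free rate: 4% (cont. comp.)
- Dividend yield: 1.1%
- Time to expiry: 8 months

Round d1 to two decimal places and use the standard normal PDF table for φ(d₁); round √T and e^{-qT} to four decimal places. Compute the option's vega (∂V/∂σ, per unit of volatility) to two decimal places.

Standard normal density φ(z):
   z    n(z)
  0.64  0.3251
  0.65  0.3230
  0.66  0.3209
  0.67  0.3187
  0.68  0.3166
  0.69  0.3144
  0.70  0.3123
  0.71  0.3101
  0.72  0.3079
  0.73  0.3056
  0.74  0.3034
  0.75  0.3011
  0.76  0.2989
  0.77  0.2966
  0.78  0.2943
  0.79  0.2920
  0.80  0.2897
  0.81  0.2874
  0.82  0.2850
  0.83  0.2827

σ√T = 0.44 × 0.8165 = 0.3593
d₁ = [ln(32/27) + (0.04 − 0.011 + ½·0.44²)·0.6667] / (σ√T) = (0.1699 + 0.0839) / 0.3593 = 0.7064 → 0.71
√T = √0.6667 = 0.8165
φ(d₁) = φ(0.71) = 0.3101
exp(−qT) = exp(−0.011·0.6667) = 0.9927
vega = S·exp(−qT)·φ(d₁)·√T = 32·0.9927·0.3101·0.8165 = 8.0431

8.04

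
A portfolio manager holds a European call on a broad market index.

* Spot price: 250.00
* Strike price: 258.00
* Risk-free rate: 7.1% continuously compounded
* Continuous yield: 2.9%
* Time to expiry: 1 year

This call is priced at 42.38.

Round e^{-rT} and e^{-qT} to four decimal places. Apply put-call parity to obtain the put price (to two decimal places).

e^(−qT) = e^(−0.029·1) = 0.9714;  e^(−rT) = e^(−0.071·1) = 0.9315
Put-call parity: C − P = S·e^(−qT) − K·e^(−rT) = 250·0.9714 − 258·0.9315 = 242.8500 − 240.3270 = 2.5230
P = C − (C − P) = 42.38 − (2.5230) = 39.8570

39.86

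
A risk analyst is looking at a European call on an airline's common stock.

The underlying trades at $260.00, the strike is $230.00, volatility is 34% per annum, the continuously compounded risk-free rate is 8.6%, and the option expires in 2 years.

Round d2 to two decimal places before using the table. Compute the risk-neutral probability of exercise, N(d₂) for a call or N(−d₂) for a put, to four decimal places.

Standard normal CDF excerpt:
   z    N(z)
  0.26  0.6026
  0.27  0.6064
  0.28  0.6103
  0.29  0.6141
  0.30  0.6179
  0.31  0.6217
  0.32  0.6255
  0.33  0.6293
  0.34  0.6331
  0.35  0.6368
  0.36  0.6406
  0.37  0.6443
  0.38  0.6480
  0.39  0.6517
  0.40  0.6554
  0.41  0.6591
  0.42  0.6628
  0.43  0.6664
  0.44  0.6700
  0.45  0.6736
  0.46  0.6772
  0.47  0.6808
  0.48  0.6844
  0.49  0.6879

T = 2;  σ√T = 0.4808
d₁ = [ln(260/230) + (0.086 + ½·0.34²)·2] / (σ√T) = (0.1226 + 0.2876) / 0.4808 = 0.8531 ⇒ 0.85
d₂ = 0.8531 − 0.4808 = 0.3723 ⇒ 0.37
Risk-neutral Pr[S_T > K] = N(d₂) = N(0.37) = 0.6443

0.6443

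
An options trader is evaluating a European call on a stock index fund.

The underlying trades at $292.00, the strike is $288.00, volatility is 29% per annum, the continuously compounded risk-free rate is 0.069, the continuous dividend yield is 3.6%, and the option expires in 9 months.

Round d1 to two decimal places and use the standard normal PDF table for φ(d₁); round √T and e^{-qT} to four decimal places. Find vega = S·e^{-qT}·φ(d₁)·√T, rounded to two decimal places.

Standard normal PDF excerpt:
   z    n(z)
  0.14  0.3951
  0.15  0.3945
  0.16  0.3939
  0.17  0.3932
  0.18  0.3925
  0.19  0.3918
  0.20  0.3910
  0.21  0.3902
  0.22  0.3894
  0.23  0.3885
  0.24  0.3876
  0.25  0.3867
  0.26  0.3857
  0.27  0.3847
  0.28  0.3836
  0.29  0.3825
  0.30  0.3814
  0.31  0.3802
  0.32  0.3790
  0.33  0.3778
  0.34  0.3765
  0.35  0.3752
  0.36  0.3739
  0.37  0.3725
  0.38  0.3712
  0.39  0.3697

94.42

σ√T = 0.29·√0.75 = 0.2511
d₁ = [ln(292/288) + (0.069 − 0.036 + 0.29²/2)·0.75] / 0.2511 = [0.0138 + 0.0563] / 0.2511 = 0.2790 which rounds to 0.28
√T = √0.75 = 0.8660
φ(d₁) = φ(0.28) = 0.3836
e^(−qT) = e^(−0.036·0.75) = 0.9734
vega = S·e^(−qT)·φ(d₁)·√T = 292·0.9734·0.3836·0.8660 = 94.4215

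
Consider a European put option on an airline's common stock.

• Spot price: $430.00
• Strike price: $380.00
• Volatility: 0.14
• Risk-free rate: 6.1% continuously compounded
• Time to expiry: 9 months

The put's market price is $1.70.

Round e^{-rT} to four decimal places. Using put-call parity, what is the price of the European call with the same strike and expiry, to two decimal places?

$68.69

exp(−rT) = exp(−0.061·0.75) = 0.9553
Put-call parity: C − P = S − K·e^(−rT) = 430 − 380·0.9553 = 430 − 363.0140 = 66.9860
C = P + (C − P) = 1.70 + (66.9860) = 68.6860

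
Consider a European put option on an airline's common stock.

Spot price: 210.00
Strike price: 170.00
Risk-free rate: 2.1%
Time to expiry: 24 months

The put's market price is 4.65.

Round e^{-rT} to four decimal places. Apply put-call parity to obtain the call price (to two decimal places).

exp(−rT) = exp(−0.021·2) = 0.9589
Put-call parity: C − P = S − K·e^(−rT) = 210 − 170·0.9589 = 210 − 163.0130 = 46.9870
C = P + (C − P) = 4.65 + (46.9870) = 51.6370

51.64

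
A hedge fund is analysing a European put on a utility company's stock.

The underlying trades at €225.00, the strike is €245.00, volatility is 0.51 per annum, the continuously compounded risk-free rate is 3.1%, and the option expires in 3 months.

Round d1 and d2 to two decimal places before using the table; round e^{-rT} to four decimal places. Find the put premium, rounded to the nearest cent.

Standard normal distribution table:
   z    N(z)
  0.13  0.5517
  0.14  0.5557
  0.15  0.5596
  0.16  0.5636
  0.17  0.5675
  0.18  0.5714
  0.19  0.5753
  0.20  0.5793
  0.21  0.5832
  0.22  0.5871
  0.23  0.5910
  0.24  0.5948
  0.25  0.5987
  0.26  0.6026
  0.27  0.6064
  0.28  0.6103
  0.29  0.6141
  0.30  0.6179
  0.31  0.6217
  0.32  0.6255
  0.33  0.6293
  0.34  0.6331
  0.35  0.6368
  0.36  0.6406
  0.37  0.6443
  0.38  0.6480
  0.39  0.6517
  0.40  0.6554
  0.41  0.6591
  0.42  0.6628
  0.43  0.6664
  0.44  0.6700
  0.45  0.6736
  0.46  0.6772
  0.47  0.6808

€33.45

T = 0.25;  σ√T = 0.2550
d₁ = [ln(225/245) + (0.031 + ½·0.51²)·0.25] / (σ√T) = (-0.0852 + 0.0403) / 0.2550 = -0.1761 → -0.18
d₂ = -0.1761 − 0.2550 = -0.4311 → -0.43
e^(−rT) = e^(−0.031·0.25) = 0.9923
P = 245·0.9923·N(0.43) − 225·N(0.18) = 245·0.9923·0.6664 − 225·0.5714 = 162.0108 − 128.5650 = 33.4458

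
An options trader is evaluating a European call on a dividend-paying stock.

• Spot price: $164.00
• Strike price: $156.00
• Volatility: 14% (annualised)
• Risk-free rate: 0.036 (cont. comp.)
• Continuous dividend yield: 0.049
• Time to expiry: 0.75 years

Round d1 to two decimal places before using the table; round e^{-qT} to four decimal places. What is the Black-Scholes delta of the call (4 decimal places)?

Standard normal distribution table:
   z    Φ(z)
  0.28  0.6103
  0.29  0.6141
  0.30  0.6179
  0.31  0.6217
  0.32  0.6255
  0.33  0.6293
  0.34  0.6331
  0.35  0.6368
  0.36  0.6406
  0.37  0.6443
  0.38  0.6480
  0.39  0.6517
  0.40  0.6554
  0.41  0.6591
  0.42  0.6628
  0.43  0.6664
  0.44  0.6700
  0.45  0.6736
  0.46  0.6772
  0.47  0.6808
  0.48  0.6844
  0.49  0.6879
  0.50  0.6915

0.6282

σ√T = 0.14 × 0.8660 = 0.1212
d₁ = [ln(164/156) + (0.036 − 0.049 + ½·0.14²)·0.75] / (σ√T) = (0.0500 − 0.0024) / 0.1212 = 0.3927 which rounds to 0.39
N(d₁) = N(0.39) = 0.6517
Δ_call = exp(−qT)·N(d₁) = 0.9639·0.6517 = 0.6282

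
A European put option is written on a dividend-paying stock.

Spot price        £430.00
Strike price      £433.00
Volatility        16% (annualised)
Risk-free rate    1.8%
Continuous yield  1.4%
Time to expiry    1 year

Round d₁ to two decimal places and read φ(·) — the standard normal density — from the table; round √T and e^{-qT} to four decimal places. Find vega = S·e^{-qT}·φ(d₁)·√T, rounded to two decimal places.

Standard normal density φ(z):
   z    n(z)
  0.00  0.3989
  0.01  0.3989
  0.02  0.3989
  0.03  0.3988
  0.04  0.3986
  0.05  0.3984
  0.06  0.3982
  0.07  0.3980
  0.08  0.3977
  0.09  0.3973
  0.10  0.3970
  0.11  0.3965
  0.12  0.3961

σ√T = 0.16 × 1.0000 = 0.1600
d₁ = [ln(430/433) + (0.018 − 0.014 + 0.16²/2)·1] / 0.1600 = [-0.0070 + 0.0168] / 0.1600 = 0.0615 ≈ 0.06
√T = √1 = 1.0000
φ(d₁) = φ(0.06) = 0.3982
exp(−qT) = exp(−0.014·1) = 0.9861
vega = S·exp(−qT)·φ(d₁)·√T = 430·0.9861·0.3982·1.0000 = 168.8460
(The call has the same vega.)

168.85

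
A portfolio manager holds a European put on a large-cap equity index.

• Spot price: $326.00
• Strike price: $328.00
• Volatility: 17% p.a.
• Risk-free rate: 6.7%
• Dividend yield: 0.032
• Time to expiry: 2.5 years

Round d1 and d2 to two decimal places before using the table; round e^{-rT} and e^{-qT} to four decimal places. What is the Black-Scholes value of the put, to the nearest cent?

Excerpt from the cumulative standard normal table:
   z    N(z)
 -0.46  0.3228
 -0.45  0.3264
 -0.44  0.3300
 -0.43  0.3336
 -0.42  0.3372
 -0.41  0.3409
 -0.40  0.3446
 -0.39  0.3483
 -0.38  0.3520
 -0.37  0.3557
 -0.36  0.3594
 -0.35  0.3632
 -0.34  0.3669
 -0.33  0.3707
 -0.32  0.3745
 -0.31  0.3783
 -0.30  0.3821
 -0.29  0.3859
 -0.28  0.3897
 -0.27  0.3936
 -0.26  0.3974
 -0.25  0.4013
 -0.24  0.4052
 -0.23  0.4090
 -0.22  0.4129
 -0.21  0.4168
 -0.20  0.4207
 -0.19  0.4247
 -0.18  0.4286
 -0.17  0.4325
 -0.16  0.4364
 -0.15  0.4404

$20.68

σ√T = 0.17·√2.5 = 0.2688
d₁ = [ln(326/328) + (0.067 − 0.032 + 0.17²/2)·2.5] / 0.2688 = [-0.0061 + 0.1236] / 0.2688 = 0.4372 → 0.44
d₂ = d₁ − σ√T = 0.4372 − 0.2688 = 0.1684 → 0.17
exp(−qT) = exp(−0.032·2.5) = 0.9231;  exp(−rT) = exp(−0.067·2.5) = 0.8458
P = 328·0.8458·N(-0.17) − 326·0.9231·N(-0.44) = 328·0.8458·0.4325 − 326·0.9231·0.3300 = 119.9852 − 99.3071 = 20.6781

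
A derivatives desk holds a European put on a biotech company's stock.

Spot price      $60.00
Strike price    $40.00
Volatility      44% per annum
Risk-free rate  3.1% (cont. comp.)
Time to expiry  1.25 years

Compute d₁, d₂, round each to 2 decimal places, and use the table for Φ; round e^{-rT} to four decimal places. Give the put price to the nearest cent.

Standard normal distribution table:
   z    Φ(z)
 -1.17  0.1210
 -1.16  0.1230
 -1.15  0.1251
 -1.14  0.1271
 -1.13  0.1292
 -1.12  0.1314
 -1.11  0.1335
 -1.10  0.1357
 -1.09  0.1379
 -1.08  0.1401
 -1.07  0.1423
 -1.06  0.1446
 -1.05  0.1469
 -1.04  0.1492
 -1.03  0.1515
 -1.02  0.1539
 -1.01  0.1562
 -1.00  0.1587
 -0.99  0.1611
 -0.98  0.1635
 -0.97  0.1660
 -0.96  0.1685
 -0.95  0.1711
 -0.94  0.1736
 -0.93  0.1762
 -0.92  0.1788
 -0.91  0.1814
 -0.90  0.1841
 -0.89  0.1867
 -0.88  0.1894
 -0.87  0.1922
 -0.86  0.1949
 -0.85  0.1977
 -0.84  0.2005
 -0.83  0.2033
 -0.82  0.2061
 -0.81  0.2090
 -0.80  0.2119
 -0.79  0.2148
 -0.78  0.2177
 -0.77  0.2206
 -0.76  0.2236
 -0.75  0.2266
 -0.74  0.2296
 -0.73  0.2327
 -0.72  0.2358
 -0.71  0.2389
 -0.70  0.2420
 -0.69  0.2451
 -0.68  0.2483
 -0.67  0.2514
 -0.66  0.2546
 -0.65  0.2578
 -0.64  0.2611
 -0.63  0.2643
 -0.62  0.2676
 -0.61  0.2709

T = 1.25;  σ√T = 0.4919
d₁ = [ln(60/40) + (0.031 + 0.44²/2)·1.25] / 0.4919 = [0.4055 + 0.1598] / 0.4919 = 1.1490 ⇒ 1.15
d₂ = d₁ − σ√T = 1.1490 − 0.4919 = 0.6570 ⇒ 0.66
e^(−rT) = e^(−0.031·1.25) = 0.9620
P = 40·0.9620·N(-0.66) − 60·N(-1.15) = 40·0.9620·0.2546 − 60·0.1251 = 9.7970 − 7.5060 = 2.2910

$2.29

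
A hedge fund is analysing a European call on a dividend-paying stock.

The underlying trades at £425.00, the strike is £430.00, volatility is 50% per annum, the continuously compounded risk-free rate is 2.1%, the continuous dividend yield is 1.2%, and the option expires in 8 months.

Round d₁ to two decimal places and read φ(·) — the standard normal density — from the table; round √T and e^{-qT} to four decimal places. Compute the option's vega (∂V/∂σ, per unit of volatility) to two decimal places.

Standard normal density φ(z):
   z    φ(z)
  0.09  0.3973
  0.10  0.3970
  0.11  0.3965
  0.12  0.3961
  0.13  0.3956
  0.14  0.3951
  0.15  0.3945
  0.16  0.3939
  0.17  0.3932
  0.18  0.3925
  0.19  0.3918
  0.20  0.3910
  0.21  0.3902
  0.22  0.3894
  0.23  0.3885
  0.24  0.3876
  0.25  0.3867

σ√T = 0.5 × 0.8165 = 0.4082
ln(S/K) + (r − q + σ²/2)T = ln(425/430) + (0.021 − 0.012 + 0.5²/2)·0.6667 = -0.0117 + 0.0893 = 0.0776
d₁ = 0.0776 / 0.4082 = 0.1902 ⇒ 0.19
√T = √0.6667 = 0.8165
φ(d₁) = φ(0.19) = 0.3918
e^(−qT) = e^(−0.012·0.6667) = 0.9920
vega = S·e^(−qT)·φ(d₁)·√T = 425·0.9920·0.3918·0.8165 = 134.8718
(Call and put vega coincide under Black-Scholes.)

134.87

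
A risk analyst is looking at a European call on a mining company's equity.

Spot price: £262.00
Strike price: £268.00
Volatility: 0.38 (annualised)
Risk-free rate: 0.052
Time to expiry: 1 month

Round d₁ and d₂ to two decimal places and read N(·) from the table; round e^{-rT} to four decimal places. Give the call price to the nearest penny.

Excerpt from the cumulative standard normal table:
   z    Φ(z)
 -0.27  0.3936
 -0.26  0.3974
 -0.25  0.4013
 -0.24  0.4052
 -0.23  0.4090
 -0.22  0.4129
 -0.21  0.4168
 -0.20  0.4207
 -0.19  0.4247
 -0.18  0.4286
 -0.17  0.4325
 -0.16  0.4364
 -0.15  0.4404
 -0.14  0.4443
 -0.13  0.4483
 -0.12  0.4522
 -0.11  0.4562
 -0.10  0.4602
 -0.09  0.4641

σ√T = 0.38 × 0.2887 = 0.1097
ln(S/K) + (r + σ²/2)T = ln(262/268) + (0.052 + 0.38²/2)·0.08333 = -0.0226 + 0.0103 = -0.0123
d₁ = -0.0123 / 0.1097 = -0.1121 which rounds to -0.11
d₂ = d₁ − σ√T = -0.1121 − 0.1097 = -0.2218 which rounds to -0.22
e^(−rT) = e^(−0.052·0.08333) = 0.9957
C = 262·N(-0.11) − 268·0.9957·N(-0.22) = 262·0.4562 − 268·0.9957·0.4129 = 119.5244 − 110.1814 = 9.3430

£9.34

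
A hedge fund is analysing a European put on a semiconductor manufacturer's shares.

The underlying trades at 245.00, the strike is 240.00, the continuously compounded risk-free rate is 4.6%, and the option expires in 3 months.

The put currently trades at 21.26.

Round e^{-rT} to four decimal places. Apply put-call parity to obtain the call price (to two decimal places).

e^(−rT) = e^(−0.046·0.25) = 0.9886
Put-call parity: C − P = S − K·e^(−rT) = 245 − 240·0.9886 = 245 − 237.2640 = 7.7360
C = P + (C − P) = 21.26 + (7.7360) = 28.9960

29.00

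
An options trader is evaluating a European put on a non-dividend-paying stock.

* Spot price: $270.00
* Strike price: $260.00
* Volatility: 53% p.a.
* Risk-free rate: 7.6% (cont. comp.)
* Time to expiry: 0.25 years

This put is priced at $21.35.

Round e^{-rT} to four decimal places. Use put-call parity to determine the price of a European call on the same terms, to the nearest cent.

exp(−rT) = exp(−0.076·0.25) = 0.9812
Put-call parity: C − P = S − K·e^(−rT) = 270 − 260·0.9812 = 270 − 255.1120 = 14.8880
C = P + (C − P) = 21.35 + (14.8880) = 36.2380

$36.24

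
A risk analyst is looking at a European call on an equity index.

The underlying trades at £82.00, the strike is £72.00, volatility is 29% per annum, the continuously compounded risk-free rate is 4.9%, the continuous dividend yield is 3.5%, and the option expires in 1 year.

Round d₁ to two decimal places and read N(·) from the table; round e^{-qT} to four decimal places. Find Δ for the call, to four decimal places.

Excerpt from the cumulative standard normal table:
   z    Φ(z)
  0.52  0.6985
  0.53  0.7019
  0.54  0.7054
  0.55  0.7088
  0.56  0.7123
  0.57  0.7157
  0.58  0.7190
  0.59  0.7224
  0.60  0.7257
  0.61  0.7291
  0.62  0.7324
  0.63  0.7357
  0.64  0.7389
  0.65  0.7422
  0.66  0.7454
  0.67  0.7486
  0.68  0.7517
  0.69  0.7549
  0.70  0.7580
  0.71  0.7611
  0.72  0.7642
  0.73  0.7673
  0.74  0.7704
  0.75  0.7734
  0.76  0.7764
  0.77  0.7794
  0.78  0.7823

T = 1;  σ√T = 0.2900
d₁ = [ln(82/72) + (0.049 − 0.035 + 0.29²/2)·1] / 0.2900 = [0.1301 + 0.0560] / 0.2900 = 0.6417 ⇒ 0.64
N(d₁) = N(0.64) = 0.7389
Δ_call = exp(−qT)·N(d₁) = 0.9656·0.7389 = 0.7135

0.7135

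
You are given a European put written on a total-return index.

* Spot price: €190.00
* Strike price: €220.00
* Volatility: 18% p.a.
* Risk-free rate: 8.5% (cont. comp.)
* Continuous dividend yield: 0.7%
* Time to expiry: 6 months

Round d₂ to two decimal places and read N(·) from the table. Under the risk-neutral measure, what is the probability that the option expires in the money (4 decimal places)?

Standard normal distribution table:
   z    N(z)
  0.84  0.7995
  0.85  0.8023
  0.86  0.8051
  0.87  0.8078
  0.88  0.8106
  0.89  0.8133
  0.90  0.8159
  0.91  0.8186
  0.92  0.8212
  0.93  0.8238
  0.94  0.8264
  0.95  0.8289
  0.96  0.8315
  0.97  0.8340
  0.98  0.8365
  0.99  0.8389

0.8186

σ√T = 0.18 × 0.7071 = 0.1273
d₁ = [ln(190/220) + (0.085 − 0.007 + 0.18²/2)·0.5] / 0.1273 = [-0.1466 + 0.0471] / 0.1273 = -0.7818 ≈ -0.78
d₂ = d₁ − σ√T = -0.7818 − 0.1273 = -0.9091 ≈ -0.91
Pr(exercise) under Q = N(−d₂) = N(0.91) = 0.8186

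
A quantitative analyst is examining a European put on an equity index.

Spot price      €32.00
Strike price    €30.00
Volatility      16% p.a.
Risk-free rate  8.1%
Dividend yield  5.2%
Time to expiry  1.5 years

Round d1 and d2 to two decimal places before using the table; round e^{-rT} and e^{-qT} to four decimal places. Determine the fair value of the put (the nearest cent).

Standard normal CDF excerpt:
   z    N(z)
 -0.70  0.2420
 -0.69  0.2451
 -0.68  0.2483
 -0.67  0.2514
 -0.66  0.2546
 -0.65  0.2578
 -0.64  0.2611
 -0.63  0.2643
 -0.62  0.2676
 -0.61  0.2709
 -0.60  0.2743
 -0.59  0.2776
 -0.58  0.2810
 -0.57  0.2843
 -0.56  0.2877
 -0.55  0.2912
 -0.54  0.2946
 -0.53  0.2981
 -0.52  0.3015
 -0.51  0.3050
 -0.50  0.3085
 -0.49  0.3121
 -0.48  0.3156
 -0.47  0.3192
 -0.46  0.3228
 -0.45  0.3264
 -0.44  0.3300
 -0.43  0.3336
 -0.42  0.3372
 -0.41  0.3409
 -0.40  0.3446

€1.04

T = 1.5;  σ√T = 0.1960
d₁ = [ln(32/30) + (0.081 − 0.052 + ½·0.16²)·1.5] / (σ√T) = (0.0645 + 0.0627) / 0.1960 = 0.6493 ⇒ 0.65
d₂ = 0.6493 − 0.1960 = 0.4534 ⇒ 0.45
exp(−qT) = exp(−0.052·1.5) = 0.9250;  exp(−rT) = exp(−0.081·1.5) = 0.8856
N(−d₂) = N(-0.45) = 0.3264;  N(−d₁) = N(-0.65) = 0.2578
P = 30·0.8856·0.3264 − 32·0.9250·0.2578 = 8.6718 − 7.6309 = 1.0409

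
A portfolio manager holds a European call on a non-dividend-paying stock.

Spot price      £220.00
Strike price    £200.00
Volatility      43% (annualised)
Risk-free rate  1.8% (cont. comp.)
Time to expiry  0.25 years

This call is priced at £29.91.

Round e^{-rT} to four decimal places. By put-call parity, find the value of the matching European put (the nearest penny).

exp(−rT) = exp(−0.018·0.25) = 0.9955
Put-call parity: C − P = S − K·e^(−rT) = 220 − 200·0.9955 = 220 − 199.1000 = 20.9000
P = C − (C − P) = 29.91 − (20.9000) = 9.0100

£9.01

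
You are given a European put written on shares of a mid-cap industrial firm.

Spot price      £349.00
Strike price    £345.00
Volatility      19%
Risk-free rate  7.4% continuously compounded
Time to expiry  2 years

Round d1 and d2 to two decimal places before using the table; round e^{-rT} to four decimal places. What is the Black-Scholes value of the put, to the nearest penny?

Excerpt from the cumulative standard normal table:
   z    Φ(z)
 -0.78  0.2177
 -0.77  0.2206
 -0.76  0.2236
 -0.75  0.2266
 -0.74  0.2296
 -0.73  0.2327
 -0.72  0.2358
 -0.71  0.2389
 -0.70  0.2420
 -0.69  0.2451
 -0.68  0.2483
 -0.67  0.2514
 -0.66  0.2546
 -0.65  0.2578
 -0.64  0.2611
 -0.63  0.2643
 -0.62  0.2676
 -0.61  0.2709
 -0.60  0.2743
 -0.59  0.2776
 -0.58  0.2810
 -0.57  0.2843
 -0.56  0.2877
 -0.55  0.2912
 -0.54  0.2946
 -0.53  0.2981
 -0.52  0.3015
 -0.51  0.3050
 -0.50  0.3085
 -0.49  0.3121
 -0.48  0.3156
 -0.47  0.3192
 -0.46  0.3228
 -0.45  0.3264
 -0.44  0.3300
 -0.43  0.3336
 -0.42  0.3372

£14.83

σ√T = 0.19 × 1.4142 = 0.2687
ln(S/K) + (r + σ²/2)T = ln(349/345) + (0.074 + 0.19²/2)·2 = 0.0115 + 0.1841 = 0.1956
d₁ = 0.1956 / 0.2687 = 0.7281 → 0.73
d₂ = d₁ − σ√T = 0.7281 − 0.2687 = 0.4593 → 0.46
exp(−rT) = exp(−0.074·2) = 0.8624
P = 345·0.8624·N(-0.46) − 349·N(-0.73) = 345·0.8624·0.3228 − 349·0.2327 = 96.0420 − 81.2123 = 14.8297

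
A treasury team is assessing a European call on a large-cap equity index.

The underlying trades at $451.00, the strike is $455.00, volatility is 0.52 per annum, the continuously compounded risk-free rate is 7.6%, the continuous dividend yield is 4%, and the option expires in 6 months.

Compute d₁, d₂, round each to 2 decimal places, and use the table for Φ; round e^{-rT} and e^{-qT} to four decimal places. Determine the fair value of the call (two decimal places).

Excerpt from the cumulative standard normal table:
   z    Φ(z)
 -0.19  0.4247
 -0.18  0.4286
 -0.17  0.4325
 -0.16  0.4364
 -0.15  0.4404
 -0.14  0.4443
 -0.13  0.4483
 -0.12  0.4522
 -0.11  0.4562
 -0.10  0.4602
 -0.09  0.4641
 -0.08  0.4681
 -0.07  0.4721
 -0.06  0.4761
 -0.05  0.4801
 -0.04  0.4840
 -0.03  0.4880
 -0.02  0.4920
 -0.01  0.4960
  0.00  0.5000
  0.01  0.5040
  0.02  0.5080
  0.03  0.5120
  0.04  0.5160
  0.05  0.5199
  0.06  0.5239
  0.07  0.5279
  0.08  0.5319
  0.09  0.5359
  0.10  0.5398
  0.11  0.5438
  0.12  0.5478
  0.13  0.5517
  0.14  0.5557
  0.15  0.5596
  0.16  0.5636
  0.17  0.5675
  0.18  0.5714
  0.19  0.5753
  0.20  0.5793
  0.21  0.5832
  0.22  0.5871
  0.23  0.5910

σ√T = 0.52 × 0.7071 = 0.3677
d₁ = [ln(451/455) + (0.076 − 0.04 + 0.52²/2)·0.5] / 0.3677 = [-0.0088 + 0.0856] / 0.3677 = 0.2088 → 0.21
d₂ = d₁ − σ√T = 0.2088 − 0.3677 = -0.1589 → -0.16
exp(−qT) = exp(−0.04·0.5) = 0.9802;  exp(−rT) = exp(−0.076·0.5) = 0.9627
N(d₁) = N(0.21) = 0.5832;  N(d₂) = N(-0.16) = 0.4364
C = 451·0.9802·0.5832 − 455·0.9627·0.4364 = 257.8153 − 191.1556 = 66.6597

$66.66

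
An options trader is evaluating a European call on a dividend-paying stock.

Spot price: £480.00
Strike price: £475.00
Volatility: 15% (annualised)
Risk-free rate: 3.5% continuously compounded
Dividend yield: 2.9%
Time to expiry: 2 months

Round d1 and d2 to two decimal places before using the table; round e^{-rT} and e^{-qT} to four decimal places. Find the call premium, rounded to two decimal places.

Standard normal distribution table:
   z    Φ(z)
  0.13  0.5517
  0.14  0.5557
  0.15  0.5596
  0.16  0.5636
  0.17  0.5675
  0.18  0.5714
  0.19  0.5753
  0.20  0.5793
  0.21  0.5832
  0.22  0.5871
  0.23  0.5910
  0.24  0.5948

T = 0.1667;  σ√T = 0.0612
d₁ = [ln(480/475) + (0.035 − 0.029 + 0.15²/2)·0.1667] / 0.0612 = [0.0105 + 0.0029] / 0.0612 = 0.2179 ⇒ 0.22
d₂ = d₁ − σ√T = 0.2179 − 0.0612 = 0.1567 ⇒ 0.16
exp(−qT) = exp(−0.029·0.1667) = 0.9952;  exp(−rT) = exp(−0.035·0.1667) = 0.9942
N(d₁) = N(0.22) = 0.5871;  N(d₂) = N(0.16) = 0.5636
C = 480·0.9952·0.5871 − 475·0.9942·0.5636 = 280.4553 − 266.1573 = 14.2980

£14.30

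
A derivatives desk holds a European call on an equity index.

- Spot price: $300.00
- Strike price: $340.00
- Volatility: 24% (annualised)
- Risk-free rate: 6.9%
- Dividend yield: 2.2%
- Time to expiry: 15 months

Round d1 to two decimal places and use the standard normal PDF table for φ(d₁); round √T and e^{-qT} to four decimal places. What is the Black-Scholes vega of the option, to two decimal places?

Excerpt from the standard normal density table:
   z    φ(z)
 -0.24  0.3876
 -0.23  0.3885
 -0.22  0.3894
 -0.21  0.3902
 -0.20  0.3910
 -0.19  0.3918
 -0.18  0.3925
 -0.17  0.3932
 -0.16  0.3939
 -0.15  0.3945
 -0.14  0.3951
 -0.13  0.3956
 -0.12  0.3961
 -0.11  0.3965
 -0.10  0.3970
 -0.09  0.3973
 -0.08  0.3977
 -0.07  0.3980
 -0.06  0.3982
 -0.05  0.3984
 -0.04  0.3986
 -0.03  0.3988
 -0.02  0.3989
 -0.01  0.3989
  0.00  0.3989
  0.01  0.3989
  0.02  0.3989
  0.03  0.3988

T = 1.25;  σ√T = 0.2683
d₁ = [ln(300/340) + (0.069 − 0.022 + 0.24²/2)·1.25] / 0.2683 = [-0.1252 + 0.0948] / 0.2683 = -0.1133 ⇒ -0.11
√T = √1.25 = 1.1180
φ(d₁) = φ(-0.11) = 0.3965
e^(−qT) = e^(−0.022·1.25) = 0.9729
vega = S·e^(−qT)·φ(d₁)·√T = 300·0.9729·0.3965·1.1180 = 129.3822
(Call and put vega coincide under Black-Scholes.)

129.38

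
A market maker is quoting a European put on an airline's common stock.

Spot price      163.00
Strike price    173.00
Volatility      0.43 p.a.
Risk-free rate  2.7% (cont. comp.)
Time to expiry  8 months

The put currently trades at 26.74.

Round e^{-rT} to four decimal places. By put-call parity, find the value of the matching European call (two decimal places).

e^(−rT) = e^(−0.027·0.6667) = 0.9822
Put-call parity: C − P = S − K·e^(−rT) = 163 − 173·0.9822 = 163 − 169.9206 = -6.9206
C = P + (C − P) = 26.74 + (-6.9206) = 19.8194

19.82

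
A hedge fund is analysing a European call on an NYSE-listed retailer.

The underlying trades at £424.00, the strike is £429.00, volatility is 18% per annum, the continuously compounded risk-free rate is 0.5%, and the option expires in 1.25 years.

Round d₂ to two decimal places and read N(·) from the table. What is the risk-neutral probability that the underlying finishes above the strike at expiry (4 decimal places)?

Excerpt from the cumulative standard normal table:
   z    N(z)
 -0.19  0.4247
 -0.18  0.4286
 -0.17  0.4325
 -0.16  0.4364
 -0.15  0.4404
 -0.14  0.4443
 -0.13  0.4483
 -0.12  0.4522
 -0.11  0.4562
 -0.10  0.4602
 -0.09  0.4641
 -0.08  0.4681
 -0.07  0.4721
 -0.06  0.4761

σ√T = 0.18 × 1.1180 = 0.2012
d₁ = [ln(424/429) + (0.005 + 0.18²/2)·1.25] / 0.2012 = [-0.0117 + 0.0265] / 0.2012 = 0.0734 ≈ 0.07
d₂ = d₁ − σ√T = 0.0734 − 0.2012 = -0.1278 ≈ -0.13
Pr(exercise) under Q = N(d₂) = 0.4483

0.4483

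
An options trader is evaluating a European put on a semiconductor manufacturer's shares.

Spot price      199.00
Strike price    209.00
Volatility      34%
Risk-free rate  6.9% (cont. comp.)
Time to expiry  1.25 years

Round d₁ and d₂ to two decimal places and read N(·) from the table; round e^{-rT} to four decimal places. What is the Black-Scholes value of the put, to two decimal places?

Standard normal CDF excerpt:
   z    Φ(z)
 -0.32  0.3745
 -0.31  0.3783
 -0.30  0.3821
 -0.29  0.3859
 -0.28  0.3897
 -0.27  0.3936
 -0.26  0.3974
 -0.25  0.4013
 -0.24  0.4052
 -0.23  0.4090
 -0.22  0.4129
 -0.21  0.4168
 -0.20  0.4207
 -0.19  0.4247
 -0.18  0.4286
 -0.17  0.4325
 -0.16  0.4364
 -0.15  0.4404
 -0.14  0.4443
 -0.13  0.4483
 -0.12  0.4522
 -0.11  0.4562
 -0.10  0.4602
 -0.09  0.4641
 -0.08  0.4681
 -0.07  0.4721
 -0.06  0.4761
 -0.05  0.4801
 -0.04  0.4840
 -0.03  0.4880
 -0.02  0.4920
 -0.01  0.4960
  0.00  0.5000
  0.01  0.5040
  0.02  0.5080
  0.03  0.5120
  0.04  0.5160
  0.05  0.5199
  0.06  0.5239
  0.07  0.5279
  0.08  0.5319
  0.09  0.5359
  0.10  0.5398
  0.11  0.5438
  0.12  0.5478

σ√T = 0.34·√1.25 = 0.3801
ln(S/K) + (r + σ²/2)T = ln(199/209) + (0.069 + 0.34²/2)·1.25 = -0.0490 + 0.1585 = 0.1095
d₁ = 0.1095 / 0.3801 = 0.2880 ≈ 0.29
d₂ = d₁ − σ√T = 0.2880 − 0.3801 = -0.0922 ≈ -0.09
e^(−rT) = e^(−0.069·1.25) = 0.9174
P = 209·0.9174·N(0.09) − 199·N(-0.29) = 209·0.9174·0.5359 − 199·0.3859 = 102.7516 − 76.7941 = 25.9575

25.96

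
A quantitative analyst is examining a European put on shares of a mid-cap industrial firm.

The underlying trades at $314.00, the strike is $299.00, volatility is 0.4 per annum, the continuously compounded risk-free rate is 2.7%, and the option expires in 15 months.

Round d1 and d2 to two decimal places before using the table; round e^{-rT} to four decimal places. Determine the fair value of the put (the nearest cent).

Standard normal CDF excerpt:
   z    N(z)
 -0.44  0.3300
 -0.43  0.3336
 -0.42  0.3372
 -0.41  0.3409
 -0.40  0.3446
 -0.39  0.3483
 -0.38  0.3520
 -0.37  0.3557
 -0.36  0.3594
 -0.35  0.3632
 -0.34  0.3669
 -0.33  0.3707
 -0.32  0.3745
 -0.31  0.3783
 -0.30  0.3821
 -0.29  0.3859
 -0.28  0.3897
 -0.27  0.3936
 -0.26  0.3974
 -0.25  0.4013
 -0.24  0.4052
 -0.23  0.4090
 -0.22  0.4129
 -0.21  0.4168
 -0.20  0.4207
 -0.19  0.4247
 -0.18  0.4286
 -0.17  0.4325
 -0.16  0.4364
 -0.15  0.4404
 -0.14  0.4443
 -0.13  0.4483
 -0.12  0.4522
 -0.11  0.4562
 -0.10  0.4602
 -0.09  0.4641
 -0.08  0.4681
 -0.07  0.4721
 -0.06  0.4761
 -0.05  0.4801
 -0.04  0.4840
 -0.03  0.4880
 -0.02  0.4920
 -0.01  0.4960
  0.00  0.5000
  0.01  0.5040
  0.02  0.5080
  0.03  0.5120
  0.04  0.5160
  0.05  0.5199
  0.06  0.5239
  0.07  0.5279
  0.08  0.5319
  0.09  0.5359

$42.12

T = 1.25;  σ√T = 0.4472
d₁ = [ln(314/299) + (0.027 + ½·0.4²)·1.25] / (σ√T) = (0.0489 + 0.1338) / 0.4472 = 0.4085 ⇒ 0.41
d₂ = 0.4085 − 0.4472 = -0.0387 ⇒ -0.04
e^(−rT) = e^(−0.027·1.25) = 0.9668
P = 299·0.9668·N(0.04) − 314·N(-0.41) = 299·0.9668·0.5160 − 314·0.3409 = 149.1618 − 107.0426 = 42.1192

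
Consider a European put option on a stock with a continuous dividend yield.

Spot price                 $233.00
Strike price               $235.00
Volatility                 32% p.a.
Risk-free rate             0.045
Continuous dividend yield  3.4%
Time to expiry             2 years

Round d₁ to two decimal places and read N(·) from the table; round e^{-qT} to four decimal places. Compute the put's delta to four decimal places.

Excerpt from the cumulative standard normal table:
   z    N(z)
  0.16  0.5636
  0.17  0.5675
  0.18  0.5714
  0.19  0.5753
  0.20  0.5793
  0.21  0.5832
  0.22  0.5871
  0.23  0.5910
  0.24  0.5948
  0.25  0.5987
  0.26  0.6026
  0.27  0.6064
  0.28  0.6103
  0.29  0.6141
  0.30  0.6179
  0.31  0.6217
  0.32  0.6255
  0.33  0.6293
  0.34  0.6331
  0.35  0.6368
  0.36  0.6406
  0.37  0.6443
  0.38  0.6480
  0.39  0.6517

-0.3713

σ√T = 0.32 × 1.4142 = 0.4525
d₁ = [ln(233/235) + (0.045 − 0.034 + 0.32²/2)·2] / 0.4525 = [-0.0085 + 0.1244] / 0.4525 = 0.2560 which rounds to 0.26
N(d₁) = N(0.26) = 0.6026
Δ_put = e^(−qT)·(N(d₁) − 1) = 0.9343·(0.6026 − 1) = -0.3713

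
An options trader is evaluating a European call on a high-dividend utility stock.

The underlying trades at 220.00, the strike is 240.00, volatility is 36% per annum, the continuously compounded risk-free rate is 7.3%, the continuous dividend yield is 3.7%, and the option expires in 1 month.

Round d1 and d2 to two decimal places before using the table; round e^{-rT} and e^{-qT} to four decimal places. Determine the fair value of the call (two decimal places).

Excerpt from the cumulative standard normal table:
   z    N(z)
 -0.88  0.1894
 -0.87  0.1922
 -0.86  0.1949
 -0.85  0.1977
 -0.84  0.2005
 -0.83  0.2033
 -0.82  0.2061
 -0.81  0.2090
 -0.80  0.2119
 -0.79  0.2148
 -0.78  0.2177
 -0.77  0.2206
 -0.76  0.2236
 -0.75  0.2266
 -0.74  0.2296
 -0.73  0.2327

2.55

T = 0.08333;  σ√T = 0.1039
d₁ = [ln(220/240) + (0.073 − 0.037 + 0.36²/2)·0.08333] / 0.1039 = [-0.0870 + 0.0084] / 0.1039 = -0.7564 → -0.76
d₂ = d₁ − σ√T = -0.7564 − 0.1039 = -0.8604 → -0.86
e^(−qT) = e^(−0.037·0.08333) = 0.9969;  e^(−rT) = e^(−0.073·0.08333) = 0.9939
N(d₁) = N(-0.76) = 0.2236;  N(d₂) = N(-0.86) = 0.1949
C = 220·0.9969·0.2236 − 240·0.9939·0.1949 = 49.0395 − 46.4907 = 2.5488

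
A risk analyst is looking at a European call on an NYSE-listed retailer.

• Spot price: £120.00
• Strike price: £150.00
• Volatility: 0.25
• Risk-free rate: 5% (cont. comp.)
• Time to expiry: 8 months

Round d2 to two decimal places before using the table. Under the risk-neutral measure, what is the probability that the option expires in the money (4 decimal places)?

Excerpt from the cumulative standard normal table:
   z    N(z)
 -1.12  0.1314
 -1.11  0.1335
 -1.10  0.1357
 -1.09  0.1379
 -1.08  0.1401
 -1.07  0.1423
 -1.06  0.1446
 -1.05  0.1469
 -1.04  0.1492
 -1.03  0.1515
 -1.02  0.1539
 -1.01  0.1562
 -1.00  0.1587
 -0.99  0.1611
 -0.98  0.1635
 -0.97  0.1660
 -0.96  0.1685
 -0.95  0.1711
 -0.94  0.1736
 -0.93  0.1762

σ√T = 0.25 × 0.8165 = 0.2041
d₁ = [ln(120/150) + (0.05 + ½·0.25²)·0.6667] / (σ√T) = (-0.2231 + 0.0542) / 0.2041 = -0.8278 → -0.83
d₂ = -0.8278 − 0.2041 = -1.0319 → -1.03
Pr(exercise) under Q = N(d₂) = 0.1515

0.1515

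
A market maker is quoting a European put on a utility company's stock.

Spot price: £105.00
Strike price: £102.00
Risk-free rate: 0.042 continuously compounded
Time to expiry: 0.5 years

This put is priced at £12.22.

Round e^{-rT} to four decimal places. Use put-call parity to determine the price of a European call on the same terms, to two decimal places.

£17.34

exp(−rT) = exp(−0.042·0.5) = 0.9792
Put-call parity: C − P = S − K·e^(−rT) = 105 − 102·0.9792 = 105 − 99.8784 = 5.1216
C = P + (C − P) = 12.22 + (5.1216) = 17.3416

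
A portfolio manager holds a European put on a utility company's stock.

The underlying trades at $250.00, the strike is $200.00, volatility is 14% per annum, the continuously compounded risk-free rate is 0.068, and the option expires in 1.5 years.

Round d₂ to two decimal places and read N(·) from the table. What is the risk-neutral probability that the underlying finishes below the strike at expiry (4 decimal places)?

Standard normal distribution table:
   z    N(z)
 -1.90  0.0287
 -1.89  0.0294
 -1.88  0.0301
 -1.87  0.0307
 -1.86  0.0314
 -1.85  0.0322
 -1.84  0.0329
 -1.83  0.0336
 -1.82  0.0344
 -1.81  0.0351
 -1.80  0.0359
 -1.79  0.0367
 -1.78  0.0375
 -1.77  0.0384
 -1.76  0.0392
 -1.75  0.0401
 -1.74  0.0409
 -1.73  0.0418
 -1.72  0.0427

T = 1.5;  σ√T = 0.1715
d₁ = [ln(250/200) + (0.068 + ½·0.14²)·1.5] / (σ√T) = (0.2231 + 0.1167) / 0.1715 = 1.9820 which rounds to 1.98
d₂ = 1.9820 − 0.1715 = 1.8105 which rounds to 1.81
Risk-neutral Pr[S_T < K] = N(−d₂) = N(-1.81) = 0.0351

0.0351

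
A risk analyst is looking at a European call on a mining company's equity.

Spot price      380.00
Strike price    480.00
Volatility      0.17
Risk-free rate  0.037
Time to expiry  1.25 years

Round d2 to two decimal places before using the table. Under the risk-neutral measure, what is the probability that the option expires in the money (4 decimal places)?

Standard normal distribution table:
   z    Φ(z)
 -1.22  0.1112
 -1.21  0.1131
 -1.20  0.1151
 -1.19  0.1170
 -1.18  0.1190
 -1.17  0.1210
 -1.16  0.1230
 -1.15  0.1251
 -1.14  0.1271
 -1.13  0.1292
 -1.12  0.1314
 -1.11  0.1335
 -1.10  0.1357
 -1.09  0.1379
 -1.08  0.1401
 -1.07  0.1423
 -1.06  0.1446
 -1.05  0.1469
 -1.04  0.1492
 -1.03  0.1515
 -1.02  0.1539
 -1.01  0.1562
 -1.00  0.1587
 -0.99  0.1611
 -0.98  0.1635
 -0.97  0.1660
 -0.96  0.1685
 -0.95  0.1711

T = 1.25;  σ√T = 0.1901
d₁ = [ln(380/480) + (0.037 + 0.17²/2)·1.25] / 0.1901 = [-0.2336 + 0.0643] / 0.1901 = -0.8908 which rounds to -0.89
d₂ = d₁ − σ√T = -0.8908 − 0.1901 = -1.0808 which rounds to -1.08
Risk-neutral Pr[S_T > K] = N(d₂) = N(-1.08) = 0.1401

0.1401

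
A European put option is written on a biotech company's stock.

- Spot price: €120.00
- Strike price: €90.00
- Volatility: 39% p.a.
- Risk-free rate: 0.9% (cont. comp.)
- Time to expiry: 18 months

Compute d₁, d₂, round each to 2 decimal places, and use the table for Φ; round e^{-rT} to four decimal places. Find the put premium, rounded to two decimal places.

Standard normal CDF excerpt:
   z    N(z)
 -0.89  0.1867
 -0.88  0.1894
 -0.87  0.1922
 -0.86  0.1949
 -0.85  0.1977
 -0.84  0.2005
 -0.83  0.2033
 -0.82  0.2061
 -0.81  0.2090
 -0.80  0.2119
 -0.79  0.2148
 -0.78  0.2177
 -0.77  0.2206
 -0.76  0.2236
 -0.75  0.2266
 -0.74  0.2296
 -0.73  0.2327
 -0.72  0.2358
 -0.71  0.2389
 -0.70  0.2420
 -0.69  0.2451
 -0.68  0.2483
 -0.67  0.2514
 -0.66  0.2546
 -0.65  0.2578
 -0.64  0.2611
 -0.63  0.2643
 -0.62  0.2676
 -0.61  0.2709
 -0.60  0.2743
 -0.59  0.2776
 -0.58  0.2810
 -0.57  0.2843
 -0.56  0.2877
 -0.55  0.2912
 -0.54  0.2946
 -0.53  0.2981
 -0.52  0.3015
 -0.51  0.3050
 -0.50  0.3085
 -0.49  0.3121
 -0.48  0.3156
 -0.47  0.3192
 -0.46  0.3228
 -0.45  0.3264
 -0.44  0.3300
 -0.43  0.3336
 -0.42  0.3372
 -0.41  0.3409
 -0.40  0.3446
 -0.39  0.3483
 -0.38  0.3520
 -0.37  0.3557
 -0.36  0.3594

σ√T = 0.39 × 1.2247 = 0.4777
d₁ = [ln(120/90) + (0.009 + 0.39²/2)·1.5] / 0.4777 = [0.2877 + 0.1276] / 0.4777 = 0.8694 ≈ 0.87
d₂ = d₁ − σ√T = 0.8694 − 0.4777 = 0.3917 ≈ 0.39
exp(−rT) = exp(−0.009·1.5) = 0.9866
P = 90·0.9866·N(-0.39) − 120·N(-0.87) = 90·0.9866·0.3483 − 120·0.1922 = 30.9270 − 23.0640 = 7.8630

€7.86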